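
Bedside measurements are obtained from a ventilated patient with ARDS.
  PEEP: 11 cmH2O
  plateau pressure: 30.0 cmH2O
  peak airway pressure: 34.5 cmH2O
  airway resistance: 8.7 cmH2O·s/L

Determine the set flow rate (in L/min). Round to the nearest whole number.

flow = (PIP − Pplat) / Raw = (34.5 − 30.0) / 8.7 = 0.5172 L/s × 60 = 31.032 L/min.

31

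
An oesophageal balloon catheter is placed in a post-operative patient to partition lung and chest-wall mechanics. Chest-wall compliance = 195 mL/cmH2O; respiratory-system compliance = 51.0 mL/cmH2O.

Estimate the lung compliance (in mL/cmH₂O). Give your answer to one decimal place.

1/CL = 1/Crs − 1/Ccw.
1/CL = 1/51.0 − 1/195 = 0.01448.
CL = 69.061 mL/cmH2O.

69.1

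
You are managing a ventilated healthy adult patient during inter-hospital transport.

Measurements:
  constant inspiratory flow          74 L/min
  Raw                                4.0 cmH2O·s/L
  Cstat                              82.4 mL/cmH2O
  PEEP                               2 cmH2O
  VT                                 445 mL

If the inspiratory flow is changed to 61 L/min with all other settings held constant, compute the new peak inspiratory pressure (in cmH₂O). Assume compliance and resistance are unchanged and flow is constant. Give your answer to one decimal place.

Flow: 74 L/min ÷ 60 = 1.2333 L/s.
New flow: 61 L/min ÷ 60 = 1.0167 L/s.
PIP = Vt/C + R·V̇ + PEEP (constant-flow equation of motion).
Only the resistive term changes: ΔPIP = R × ΔV̇ = 4.0 × (1.0167 − 1.2333) = 4.0 × -0.2166 = -0.8664 cmH2O.
Original PIP = 445/82.4 + 4.0×1.2333 + 2 = 12.334 cmH2O; new PIP = 12.334 + (-0.8664) = 11.468 cmH2O.

11.5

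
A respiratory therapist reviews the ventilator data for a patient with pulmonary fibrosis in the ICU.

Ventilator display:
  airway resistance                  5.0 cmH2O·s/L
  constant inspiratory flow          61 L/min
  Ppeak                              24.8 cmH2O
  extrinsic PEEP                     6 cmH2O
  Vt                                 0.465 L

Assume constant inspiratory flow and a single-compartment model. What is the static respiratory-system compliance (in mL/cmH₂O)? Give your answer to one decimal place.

33.9

Flow: 61 L/min ÷ 60 = 1.0167 L/s.
Equation of motion (constant flow): PIP = Vt/C + R·V̇ + PEEP.
Vt/C = PIP − R·V̇ − PEEP = 24.8 − 5.0×1.0167 − 6 = 24.8 − 5.084 − 6 = 13.716 cmH2O.
C = Vt / 13.716 = 465 / 13.716 = 33.902 mL/cmH2O.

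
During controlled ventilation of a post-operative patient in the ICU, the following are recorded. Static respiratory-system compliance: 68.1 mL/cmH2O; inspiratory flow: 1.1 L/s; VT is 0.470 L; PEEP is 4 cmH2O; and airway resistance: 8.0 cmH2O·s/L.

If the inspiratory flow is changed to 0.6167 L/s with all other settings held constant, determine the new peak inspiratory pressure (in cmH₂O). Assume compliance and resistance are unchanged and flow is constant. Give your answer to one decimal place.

PIP = Vt/C + R·V̇ + PEEP (constant-flow equation of motion).
Only the resistive term changes: ΔPIP = R × ΔV̇ = 8.0 × (0.6167 − 1.1) = 8.0 × -0.4833 = -3.866 cmH2O.
Original PIP = 470/68.1 + 8.0×1.1 + 4 = 19.702 cmH2O; new PIP = 19.702 + (-3.866) = 15.836 cmH2O.

15.8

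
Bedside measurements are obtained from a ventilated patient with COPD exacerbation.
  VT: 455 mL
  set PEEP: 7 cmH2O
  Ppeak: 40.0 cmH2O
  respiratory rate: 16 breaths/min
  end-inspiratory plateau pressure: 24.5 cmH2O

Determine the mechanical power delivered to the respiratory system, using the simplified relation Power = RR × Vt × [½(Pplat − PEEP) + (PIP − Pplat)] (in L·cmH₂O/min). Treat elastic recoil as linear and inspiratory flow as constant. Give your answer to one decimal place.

176.5

Per-breath work = Vt × [½(Pplat−PEEP) + (PIP−Pplat)] = 0.455 × [0.5×17.5 + 15.5] = 0.455 × 24.25 = 11.034 L·cmH2O.
Power = 16 × 11.034 = 176.54 L·cmH2O/min.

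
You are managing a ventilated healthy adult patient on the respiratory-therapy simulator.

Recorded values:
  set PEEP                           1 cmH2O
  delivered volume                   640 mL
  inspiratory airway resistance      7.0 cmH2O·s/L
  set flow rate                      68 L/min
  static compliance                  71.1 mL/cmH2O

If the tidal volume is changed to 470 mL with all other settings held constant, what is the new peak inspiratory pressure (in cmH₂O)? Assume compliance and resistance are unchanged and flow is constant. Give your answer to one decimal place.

Flow: 68 L/min ÷ 60 = 1.1333 L/s.
PIP = Vt/C + R·V̇ + PEEP (constant-flow equation of motion).
Only the elastic term changes: ΔPIP = ΔVt / C = (470 − 640) / 71.1 = -2.391 cmH2O.
Original PIP = 640/71.1 + 7.0×1.1333 + 1 = 17.935 cmH2O; new PIP = 17.935 + (-2.391) = 15.544 cmH2O.

15.5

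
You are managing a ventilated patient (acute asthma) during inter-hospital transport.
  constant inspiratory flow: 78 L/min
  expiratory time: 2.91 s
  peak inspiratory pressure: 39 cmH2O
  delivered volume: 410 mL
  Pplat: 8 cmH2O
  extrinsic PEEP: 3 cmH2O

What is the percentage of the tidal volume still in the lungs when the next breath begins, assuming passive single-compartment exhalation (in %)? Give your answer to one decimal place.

Flow: 78 L/min ÷ 60 = 1.3 L/s.
R = (PIP − Pplat)/V̇ = (39 − 8) / 1.3 = 31.0/1.3 = 23.846 cmH2O·s/L.
C = Vt/(Pplat − PEEP) = 410.0 / (8 − 3) = 410.0/5.0 = 82.0 mL/cmH2O.
τ = R × C = 23.846 × 0.082 L/cmH2O = 1.955 s.
Fraction remaining at end-expiration = e^(−Te/τ) = e^(−2.91/1.955) = 0.2257 → 22.57%.

22.6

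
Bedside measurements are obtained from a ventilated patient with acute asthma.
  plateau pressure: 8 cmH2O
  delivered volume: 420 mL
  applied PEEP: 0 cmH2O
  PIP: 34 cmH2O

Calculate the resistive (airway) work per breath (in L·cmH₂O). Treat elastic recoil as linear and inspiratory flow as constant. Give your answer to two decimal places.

10.92

With constant inspiratory flow the resistive pressure is constant at PIP − Pplat = 34 − 8 = 26.0 cmH2O, so resistive work = 26.0 × 0.420 = 10.92 L·cmH2O.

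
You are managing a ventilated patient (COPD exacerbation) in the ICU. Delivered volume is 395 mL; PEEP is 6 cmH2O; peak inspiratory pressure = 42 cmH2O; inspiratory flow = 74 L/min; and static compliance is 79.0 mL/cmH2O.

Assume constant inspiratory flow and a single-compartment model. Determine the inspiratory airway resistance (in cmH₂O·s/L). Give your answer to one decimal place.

25.1

Flow: 74 L/min ÷ 60 = 1.2333 L/s.
Equation of motion (constant flow): PIP = Vt/C + R·V̇ + PEEP.
R·V̇ = PIP − Vt/C − PEEP = 42 − 395/79.0 − 6 = 42 − 5.0 − 6 = 31.0 cmH2O.
R = 31.0 / 1.2333 = 25.136 cmH2O·s/L.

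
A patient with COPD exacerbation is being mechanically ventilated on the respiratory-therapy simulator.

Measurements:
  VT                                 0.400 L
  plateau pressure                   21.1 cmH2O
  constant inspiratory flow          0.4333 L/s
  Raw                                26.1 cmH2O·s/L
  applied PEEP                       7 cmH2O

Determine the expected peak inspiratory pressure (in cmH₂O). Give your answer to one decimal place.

32.4

PIP = Pplat + Raw × flow = 21.1 + 26.1 × 0.4333 = 21.1 + 11.309 = 32.409 cmH2O.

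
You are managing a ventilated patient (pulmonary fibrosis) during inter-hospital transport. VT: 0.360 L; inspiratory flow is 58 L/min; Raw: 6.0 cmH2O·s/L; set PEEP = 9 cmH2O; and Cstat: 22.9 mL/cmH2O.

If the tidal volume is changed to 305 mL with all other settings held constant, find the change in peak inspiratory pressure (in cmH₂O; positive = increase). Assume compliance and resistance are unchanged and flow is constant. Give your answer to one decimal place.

PIP = Vt/C + R·V̇ + PEEP (constant-flow equation of motion).
Only the elastic term changes: ΔPIP = ΔVt / C = (305 − 360) / 22.9 = -2.402 cmH2O.

-2.4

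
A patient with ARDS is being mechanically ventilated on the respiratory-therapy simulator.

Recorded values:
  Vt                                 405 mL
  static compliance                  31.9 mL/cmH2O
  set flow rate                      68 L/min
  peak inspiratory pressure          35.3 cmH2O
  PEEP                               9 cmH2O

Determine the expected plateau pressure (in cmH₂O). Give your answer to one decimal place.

Pplat = PEEP + Vt / Cstat = 9 + 405 / 31.9 = 9 + 12.696 = 21.696 cmH2O.

21.7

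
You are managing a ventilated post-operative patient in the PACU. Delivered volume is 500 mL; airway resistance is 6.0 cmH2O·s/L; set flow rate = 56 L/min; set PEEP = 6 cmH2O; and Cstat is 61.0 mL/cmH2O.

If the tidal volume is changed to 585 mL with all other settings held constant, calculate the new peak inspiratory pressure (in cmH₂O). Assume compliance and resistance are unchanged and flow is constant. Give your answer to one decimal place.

Flow: 56 L/min ÷ 60 = 0.9333 L/s.
PIP = Vt/C + R·V̇ + PEEP (constant-flow equation of motion).
Only the elastic term changes: ΔPIP = ΔVt / C = (585 − 500) / 61.0 = 1.393 cmH2O.
Original PIP = 500/61.0 + 6.0×0.9333 + 6 = 19.797 cmH2O; new PIP = 19.797 + (1.393) = 21.19 cmH2O.

21.2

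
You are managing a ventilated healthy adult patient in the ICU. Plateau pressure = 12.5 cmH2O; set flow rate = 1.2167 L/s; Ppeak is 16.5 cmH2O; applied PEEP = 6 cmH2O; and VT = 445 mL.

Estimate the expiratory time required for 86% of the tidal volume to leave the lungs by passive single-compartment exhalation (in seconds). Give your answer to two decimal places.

0.44

R = (PIP − Pplat)/V̇ = (16.5 − 12.5) / 1.2167 = 4.0/1.2167 = 3.288 cmH2O·s/L.
C = Vt/(Pplat − PEEP) = 445.0 / (12.5 − 6) = 445.0/6.5 = 68.462 mL/cmH2O.
τ = R × C = 3.288 × 0.06846 L/cmH2O = 0.2251 s.
t = −τ·ln(1 − 0.86) = −0.2251·ln(0.14) = 0.4426 s.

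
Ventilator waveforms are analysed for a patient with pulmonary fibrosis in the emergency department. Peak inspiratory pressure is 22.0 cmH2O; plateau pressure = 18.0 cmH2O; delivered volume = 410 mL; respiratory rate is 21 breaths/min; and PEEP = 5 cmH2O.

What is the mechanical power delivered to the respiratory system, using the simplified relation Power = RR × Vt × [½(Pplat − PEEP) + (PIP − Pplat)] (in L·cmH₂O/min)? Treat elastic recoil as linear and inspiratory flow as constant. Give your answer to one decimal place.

90.4

Per-breath work = Vt × [½(Pplat−PEEP) + (PIP−Pplat)] = 0.410 × [0.5×13.0 + 4.0] = 0.410 × 10.5 = 4.305 L·cmH2O.
Power = 21 × 4.305 = 90.405 L·cmH2O/min.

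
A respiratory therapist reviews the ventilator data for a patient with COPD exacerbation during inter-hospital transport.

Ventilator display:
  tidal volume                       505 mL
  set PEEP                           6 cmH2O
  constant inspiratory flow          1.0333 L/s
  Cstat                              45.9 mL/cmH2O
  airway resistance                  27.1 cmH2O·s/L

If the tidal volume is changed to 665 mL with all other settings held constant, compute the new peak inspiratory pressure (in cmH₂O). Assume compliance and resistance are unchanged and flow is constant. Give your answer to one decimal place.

PIP = Vt/C + R·V̇ + PEEP (constant-flow equation of motion).
Only the elastic term changes: ΔPIP = ΔVt / C = (665 − 505) / 45.9 = 3.486 cmH2O.
Original PIP = 505/45.9 + 27.1×1.0333 + 6 = 45.005 cmH2O; new PIP = 45.005 + (3.486) = 48.491 cmH2O.

48.5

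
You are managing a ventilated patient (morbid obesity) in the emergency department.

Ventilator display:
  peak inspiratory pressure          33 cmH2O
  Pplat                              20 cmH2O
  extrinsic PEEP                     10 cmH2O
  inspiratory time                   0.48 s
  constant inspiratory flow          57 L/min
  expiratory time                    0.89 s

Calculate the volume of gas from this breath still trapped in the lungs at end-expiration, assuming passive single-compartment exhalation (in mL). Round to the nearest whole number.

110

Flow: 57 L/min ÷ 60 = 0.95 L/s.
Vt = flow × Ti = 0.95 L/s × 0.48 s × 1000 mL/L = 456.0 mL.
R = (PIP − Pplat)/V̇ = (33 − 20) / 0.95 = 13.0/0.95 = 13.684 cmH2O·s/L.
C = Vt/(Pplat − PEEP) = 456.0 / (20 − 10) = 456.0/10.0 = 45.6 mL/cmH2O.
τ = R × C = 13.684 × 0.0456 L/cmH2O = 0.624 s.
Fraction remaining = e^(−Te/τ) = e^(−0.89/0.624) = 0.2402.
Trapped volume = 456.0 × 0.2402 = 109.53 mL.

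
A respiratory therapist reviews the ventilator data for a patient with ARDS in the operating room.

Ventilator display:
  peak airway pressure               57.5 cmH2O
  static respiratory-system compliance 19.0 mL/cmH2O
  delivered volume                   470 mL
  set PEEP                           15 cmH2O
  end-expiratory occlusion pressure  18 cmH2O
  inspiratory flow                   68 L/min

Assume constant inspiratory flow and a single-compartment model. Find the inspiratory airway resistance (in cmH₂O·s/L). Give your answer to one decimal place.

13.0

Flow: 68 L/min ÷ 60 = 1.1333 L/s.
Total PEEP = 18 cmH2O (set 15 + intrinsic 3); this is the baseline alveolar pressure.
Equation of motion (constant flow): PIP = Vt/C + R·V̇ + PEEP.
R·V̇ = PIP − Vt/C − PEEP = 57.5 − 470/19.0 − 18 = 57.5 − 24.737 − 18 = 14.763 cmH2O.
R = 14.763 / 1.1333 = 13.027 cmH2O·s/L.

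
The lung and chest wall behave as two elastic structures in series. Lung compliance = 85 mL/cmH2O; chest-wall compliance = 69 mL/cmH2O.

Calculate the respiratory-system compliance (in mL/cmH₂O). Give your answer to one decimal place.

Lung and chest wall are elastances in series: 1/Crs = 1/CL + 1/Ccw.
1/Crs = 1/85 + 1/69 = 0.02626.
Crs = 38.081 mL/cmH2O.

38.1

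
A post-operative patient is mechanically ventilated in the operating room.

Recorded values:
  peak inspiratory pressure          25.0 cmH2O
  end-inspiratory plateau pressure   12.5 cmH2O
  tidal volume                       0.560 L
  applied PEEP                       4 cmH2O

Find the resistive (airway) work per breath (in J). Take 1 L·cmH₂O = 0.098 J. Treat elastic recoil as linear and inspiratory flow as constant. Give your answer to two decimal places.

0.69

With constant inspiratory flow the resistive pressure is constant at PIP − Pplat = 25.0 − 12.5 = 12.5 cmH2O, so resistive work = 12.5 × 0.560 = 7.0 L·cmH2O.
× 0.098 J/(L·cmH2O) → 0.686 J.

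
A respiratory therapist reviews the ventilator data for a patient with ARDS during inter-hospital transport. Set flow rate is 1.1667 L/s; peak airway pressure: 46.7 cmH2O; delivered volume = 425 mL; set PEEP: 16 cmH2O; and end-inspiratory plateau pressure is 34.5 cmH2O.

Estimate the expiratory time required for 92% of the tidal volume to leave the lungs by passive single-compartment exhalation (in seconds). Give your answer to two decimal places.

R = (PIP − Pplat)/V̇ = (46.7 − 34.5) / 1.1667 = 12.2/1.1667 = 10.457 cmH2O·s/L.
C = Vt/(Pplat − PEEP) = 425.0 / (34.5 − 16) = 425.0/18.5 = 22.973 mL/cmH2O.
τ = R × C = 10.457 × 0.02297 L/cmH2O = 0.2402 s.
t = −τ·ln(1 − 0.92) = −0.2402·ln(0.08) = 0.6067 s.

0.61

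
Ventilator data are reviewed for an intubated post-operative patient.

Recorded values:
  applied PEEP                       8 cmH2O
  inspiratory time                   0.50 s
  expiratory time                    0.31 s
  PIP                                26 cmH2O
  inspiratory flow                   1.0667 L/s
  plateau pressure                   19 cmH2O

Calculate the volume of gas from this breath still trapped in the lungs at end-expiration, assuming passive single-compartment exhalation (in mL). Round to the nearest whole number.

201

Vt = flow × Ti = 1.0667 L/s × 0.50 s × 1000 mL/L = 533.35 mL.
R = (PIP − Pplat)/V̇ = (26 − 19) / 1.0667 = 7.0/1.0667 = 6.562 cmH2O·s/L.
C = Vt/(Pplat − PEEP) = 533.35 / (19 − 8) = 533.35/11.0 = 48.486 mL/cmH2O.
τ = R × C = 6.562 × 0.04849 L/cmH2O = 0.3182 s.
Fraction remaining = e^(−Te/τ) = e^(−0.31/0.3182) = 0.3775.
Trapped volume = 533.35 × 0.3775 = 201.34 mL.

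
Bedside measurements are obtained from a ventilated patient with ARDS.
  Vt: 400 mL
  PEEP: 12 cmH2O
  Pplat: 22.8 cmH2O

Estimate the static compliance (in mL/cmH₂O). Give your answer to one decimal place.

37.0

Cstat = Vt / (Pplat − PEEP) = 400 / (22.8 − 12) = 400 / 10.8 = 37.037 mL/cmH2O.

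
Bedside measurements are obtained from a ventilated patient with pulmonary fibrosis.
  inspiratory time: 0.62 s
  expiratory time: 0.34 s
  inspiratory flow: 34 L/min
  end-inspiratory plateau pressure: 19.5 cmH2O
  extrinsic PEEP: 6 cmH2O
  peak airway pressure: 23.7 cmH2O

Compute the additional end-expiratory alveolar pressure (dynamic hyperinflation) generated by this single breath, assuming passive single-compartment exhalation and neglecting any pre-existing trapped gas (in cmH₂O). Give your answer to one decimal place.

2.3

Flow: 34 L/min ÷ 60 = 0.5667 L/s.
Vt = flow × Ti = 0.5667 L/s × 0.62 s × 1000 mL/L = 351.35 mL.
R = (PIP − Pplat)/V̇ = (23.7 − 19.5) / 0.5667 = 4.2/0.5667 = 7.411 cmH2O·s/L.
C = Vt/(Pplat − PEEP) = 351.35 / (19.5 − 6) = 351.35/13.5 = 26.026 mL/cmH2O.
τ = R × C = 7.411 × 0.02603 L/cmH2O = 0.1929 s.
Fraction remaining = e^(−Te/τ) = e^(−0.34/0.1929) = 0.1716; trapped volume = 351.35 × 0.1716 = 60.292 mL.
Additional alveolar pressure from trapping ≈ V_trapped / C = 60.292 / 26.026 = 2.317 cmH2O.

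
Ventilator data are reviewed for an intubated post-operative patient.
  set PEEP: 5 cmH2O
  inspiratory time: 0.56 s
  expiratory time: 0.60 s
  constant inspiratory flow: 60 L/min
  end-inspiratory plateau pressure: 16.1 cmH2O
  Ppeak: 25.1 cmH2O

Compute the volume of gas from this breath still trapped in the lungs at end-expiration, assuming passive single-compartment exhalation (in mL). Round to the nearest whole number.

Flow: 60 L/min ÷ 60 = 1 L/s.
Vt = flow × Ti = 1 L/s × 0.56 s × 1000 mL/L = 560.0 mL.
R = (PIP − Pplat)/V̇ = (25.1 − 16.1) / 1 = 9.0/1 = 9.0 cmH2O·s/L.
C = Vt/(Pplat − PEEP) = 560.0 / (16.1 − 5) = 560.0/11.1 = 50.45 mL/cmH2O.
τ = R × C = 9.0 × 0.05045 L/cmH2O = 0.4541 s.
Fraction remaining = e^(−Te/τ) = e^(−0.60/0.4541) = 0.2668.
Trapped volume = 560.0 × 0.2668 = 149.41 mL.

149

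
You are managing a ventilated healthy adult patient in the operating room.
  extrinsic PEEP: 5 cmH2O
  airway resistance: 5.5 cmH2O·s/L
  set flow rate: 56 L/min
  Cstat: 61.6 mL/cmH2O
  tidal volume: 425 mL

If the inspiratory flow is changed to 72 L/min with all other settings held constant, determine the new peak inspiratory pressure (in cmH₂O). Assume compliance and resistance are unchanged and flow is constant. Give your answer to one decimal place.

Flow: 56 L/min ÷ 60 = 0.9333 L/s.
New flow: 72 L/min ÷ 60 = 1.2 L/s.
PIP = Vt/C + R·V̇ + PEEP (constant-flow equation of motion).
Only the resistive term changes: ΔPIP = R × ΔV̇ = 5.5 × (1.2 − 0.9333) = 5.5 × 0.2667 = 1.467 cmH2O.
Original PIP = 425/61.6 + 5.5×0.9333 + 5 = 17.033 cmH2O; new PIP = 17.033 + (1.467) = 18.5 cmH2O.

18.5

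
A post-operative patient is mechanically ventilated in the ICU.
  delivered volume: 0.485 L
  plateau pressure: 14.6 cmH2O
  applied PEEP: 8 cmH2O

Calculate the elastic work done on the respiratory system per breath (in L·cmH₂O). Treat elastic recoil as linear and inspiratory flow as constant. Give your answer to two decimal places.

Elastic work ≈ ½ × (Pplat − PEEP) × Vt = 0.5 × (14.6 − 8) × 0.485 L = 0.5 × 6.6 × 0.485 = 1.601 L·cmH2O.

1.60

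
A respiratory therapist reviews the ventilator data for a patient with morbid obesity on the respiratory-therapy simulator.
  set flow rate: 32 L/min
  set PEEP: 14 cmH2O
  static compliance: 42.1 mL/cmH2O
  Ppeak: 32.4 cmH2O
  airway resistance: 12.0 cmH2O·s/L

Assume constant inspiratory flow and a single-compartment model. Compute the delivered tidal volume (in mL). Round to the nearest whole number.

505

Flow: 32 L/min ÷ 60 = 0.5333 L/s.
Equation of motion (constant flow): PIP = Vt/C + R·V̇ + PEEP.
Vt/C = PIP − R·V̇ − PEEP = 32.4 − 6.4 − 14 = 12.0 cmH2O.
Vt = C × 12.0 = 42.1 × 12.0 = 505.2 mL.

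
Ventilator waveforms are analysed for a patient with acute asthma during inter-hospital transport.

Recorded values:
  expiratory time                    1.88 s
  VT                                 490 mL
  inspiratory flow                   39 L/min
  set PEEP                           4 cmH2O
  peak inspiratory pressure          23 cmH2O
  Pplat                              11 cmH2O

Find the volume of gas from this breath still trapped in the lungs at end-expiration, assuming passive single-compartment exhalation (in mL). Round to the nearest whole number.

114

Flow: 39 L/min ÷ 60 = 0.65 L/s.
R = (PIP − Pplat)/V̇ = (23 − 11) / 0.65 = 12.0/0.65 = 18.462 cmH2O·s/L.
C = Vt/(Pplat − PEEP) = 490.0 / (11 − 4) = 490.0/7.0 = 70.0 mL/cmH2O.
τ = R × C = 18.462 × 0.07 L/cmH2O = 1.292 s.
Fraction remaining = e^(−Te/τ) = e^(−1.88/1.292) = 0.2334.
Trapped volume = 490.0 × 0.2334 = 114.37 mL.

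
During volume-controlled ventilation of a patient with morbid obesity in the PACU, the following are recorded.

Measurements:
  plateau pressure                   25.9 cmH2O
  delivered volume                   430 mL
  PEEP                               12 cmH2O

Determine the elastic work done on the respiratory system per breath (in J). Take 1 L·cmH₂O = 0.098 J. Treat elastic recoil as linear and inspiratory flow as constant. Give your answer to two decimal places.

Elastic work ≈ ½ × (Pplat − PEEP) × Vt = 0.5 × (25.9 − 12) × 0.430 L = 0.5 × 13.9 × 0.430 = 2.989 L·cmH2O.
× 0.098 J/(L·cmH2O) → 0.2929 J.

0.29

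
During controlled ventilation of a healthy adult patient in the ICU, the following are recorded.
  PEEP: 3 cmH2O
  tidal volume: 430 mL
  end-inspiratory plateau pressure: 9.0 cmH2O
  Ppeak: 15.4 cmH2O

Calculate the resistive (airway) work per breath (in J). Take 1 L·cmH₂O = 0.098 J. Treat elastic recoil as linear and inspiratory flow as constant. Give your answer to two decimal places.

With constant inspiratory flow the resistive pressure is constant at PIP − Pplat = 15.4 − 9.0 = 6.4 cmH2O, so resistive work = 6.4 × 0.430 = 2.752 L·cmH2O.
× 0.098 J/(L·cmH2O) → 0.2697 J.

0.27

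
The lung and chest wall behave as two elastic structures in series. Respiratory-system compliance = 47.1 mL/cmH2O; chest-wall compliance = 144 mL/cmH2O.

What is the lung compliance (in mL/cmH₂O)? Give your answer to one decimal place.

70.0

1/CL = 1/Crs − 1/Ccw.
1/CL = 1/47.1 − 1/144 = 0.01429.
CL = 69.979 mL/cmH2O.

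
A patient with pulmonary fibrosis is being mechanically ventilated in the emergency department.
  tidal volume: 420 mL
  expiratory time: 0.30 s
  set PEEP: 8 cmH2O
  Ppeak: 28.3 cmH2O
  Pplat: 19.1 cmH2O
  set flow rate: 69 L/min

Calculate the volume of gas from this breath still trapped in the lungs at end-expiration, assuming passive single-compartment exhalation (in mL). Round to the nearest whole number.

156

Flow: 69 L/min ÷ 60 = 1.15 L/s.
R = (PIP − Pplat)/V̇ = (28.3 − 19.1) / 1.15 = 9.2/1.15 = 8.0 cmH2O·s/L.
C = Vt/(Pplat − PEEP) = 420.0 / (19.1 − 8) = 420.0/11.1 = 37.838 mL/cmH2O.
τ = R × C = 8.0 × 0.03784 L/cmH2O = 0.3027 s.
Fraction remaining = e^(−Te/τ) = e^(−0.30/0.3027) = 0.3712.
Trapped volume = 420.0 × 0.3712 = 155.9 mL.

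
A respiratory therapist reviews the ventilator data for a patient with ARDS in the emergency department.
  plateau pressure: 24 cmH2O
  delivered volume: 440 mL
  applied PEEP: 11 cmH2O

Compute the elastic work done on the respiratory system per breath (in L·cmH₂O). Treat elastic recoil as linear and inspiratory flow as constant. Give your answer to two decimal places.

2.86

Elastic work ≈ ½ × (Pplat − PEEP) × Vt = 0.5 × (24 − 11) × 0.440 L = 0.5 × 13.0 × 0.440 = 2.86 L·cmH2O.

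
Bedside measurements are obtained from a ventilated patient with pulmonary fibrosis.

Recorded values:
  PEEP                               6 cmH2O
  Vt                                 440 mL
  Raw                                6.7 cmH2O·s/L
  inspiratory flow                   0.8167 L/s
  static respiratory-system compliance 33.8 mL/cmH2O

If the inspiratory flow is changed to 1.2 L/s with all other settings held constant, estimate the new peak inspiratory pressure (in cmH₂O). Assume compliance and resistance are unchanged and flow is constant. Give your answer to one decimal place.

PIP = Vt/C + R·V̇ + PEEP (constant-flow equation of motion).
Only the resistive term changes: ΔPIP = R × ΔV̇ = 6.7 × (1.2 − 0.8167) = 6.7 × 0.3833 = 2.568 cmH2O.
Original PIP = 440/33.8 + 6.7×0.8167 + 6 = 24.49 cmH2O; new PIP = 24.49 + (2.568) = 27.058 cmH2O.

27.1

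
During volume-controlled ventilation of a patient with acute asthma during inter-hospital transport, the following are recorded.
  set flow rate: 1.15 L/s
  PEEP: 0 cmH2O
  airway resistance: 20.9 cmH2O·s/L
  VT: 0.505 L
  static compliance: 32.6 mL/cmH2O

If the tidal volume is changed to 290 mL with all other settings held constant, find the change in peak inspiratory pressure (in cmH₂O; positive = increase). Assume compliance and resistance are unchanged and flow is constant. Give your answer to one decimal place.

-6.6

PIP = Vt/C + R·V̇ + PEEP (constant-flow equation of motion).
Only the elastic term changes: ΔPIP = ΔVt / C = (290 − 505) / 32.6 = -6.595 cmH2O.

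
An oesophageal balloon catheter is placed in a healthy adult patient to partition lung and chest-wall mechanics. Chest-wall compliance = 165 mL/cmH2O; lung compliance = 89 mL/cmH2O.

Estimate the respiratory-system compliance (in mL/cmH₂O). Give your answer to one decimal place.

57.8

Lung and chest wall are elastances in series: 1/Crs = 1/CL + 1/Ccw.
1/Crs = 1/89 + 1/165 = 0.0173.
Crs = 57.803 mL/cmH2O.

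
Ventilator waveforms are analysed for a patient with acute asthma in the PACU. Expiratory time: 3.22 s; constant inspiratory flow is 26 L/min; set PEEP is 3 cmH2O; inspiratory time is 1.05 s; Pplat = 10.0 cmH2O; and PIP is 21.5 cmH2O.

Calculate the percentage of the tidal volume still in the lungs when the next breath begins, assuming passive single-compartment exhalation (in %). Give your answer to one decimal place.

Flow: 26 L/min ÷ 60 = 0.4333 L/s.
Vt = flow × Ti = 0.4333 L/s × 1.05 s × 1000 mL/L = 454.97 mL.
R = (PIP − Pplat)/V̇ = (21.5 − 10.0) / 0.4333 = 11.5/0.4333 = 26.541 cmH2O·s/L.
C = Vt/(Pplat − PEEP) = 454.97 / (10.0 − 3) = 454.97/7.0 = 64.996 mL/cmH2O.
τ = R × C = 26.541 × 0.065 L/cmH2O = 1.725 s.
Fraction remaining at end-expiration = e^(−Te/τ) = e^(−3.22/1.725) = 0.1546 → 15.46%.

15.5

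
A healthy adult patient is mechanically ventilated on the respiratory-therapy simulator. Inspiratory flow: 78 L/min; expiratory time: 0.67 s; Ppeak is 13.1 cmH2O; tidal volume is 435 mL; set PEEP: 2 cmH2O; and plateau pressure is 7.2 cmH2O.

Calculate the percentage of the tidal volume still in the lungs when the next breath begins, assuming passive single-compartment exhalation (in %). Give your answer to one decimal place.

Flow: 78 L/min ÷ 60 = 1.3 L/s.
R = (PIP − Pplat)/V̇ = (13.1 − 7.2) / 1.3 = 5.9/1.3 = 4.538 cmH2O·s/L.
C = Vt/(Pplat − PEEP) = 435.0 / (7.2 − 2) = 435.0/5.2 = 83.654 mL/cmH2O.
τ = R × C = 4.538 × 0.08365 L/cmH2O = 0.3796 s.
Fraction remaining at end-expiration = e^(−Te/τ) = e^(−0.67/0.3796) = 0.1712 → 17.12%.

17.1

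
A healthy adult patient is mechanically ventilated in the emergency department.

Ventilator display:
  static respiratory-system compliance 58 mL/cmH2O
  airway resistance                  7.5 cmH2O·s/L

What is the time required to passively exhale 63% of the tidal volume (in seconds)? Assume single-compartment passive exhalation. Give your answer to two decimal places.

τ = R × C = 7.5 × 58 mL/cmH2O = 7.5 × 0.058 L/cmH2O = 0.435 s.
Exhaled fraction f = 1 − e^(−t/τ) → t = −τ·ln(1 − f) = −0.435·ln(0.37) = 0.4325 s.

0.43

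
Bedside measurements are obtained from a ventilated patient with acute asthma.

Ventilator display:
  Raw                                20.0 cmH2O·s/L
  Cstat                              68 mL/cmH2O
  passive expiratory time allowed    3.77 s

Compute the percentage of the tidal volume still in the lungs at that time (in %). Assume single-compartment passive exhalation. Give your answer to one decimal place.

τ = R × C = 20.0 × 68 mL/cmH2O = 20.0 × 0.068 L/cmH2O = 1.36 s.
Passive exhalation: V(t)/V₀ = e^(−t/τ) = e^(−3.77/1.36) = 0.06253.
Fraction remaining = 0.06253 → 6.253%.

6.3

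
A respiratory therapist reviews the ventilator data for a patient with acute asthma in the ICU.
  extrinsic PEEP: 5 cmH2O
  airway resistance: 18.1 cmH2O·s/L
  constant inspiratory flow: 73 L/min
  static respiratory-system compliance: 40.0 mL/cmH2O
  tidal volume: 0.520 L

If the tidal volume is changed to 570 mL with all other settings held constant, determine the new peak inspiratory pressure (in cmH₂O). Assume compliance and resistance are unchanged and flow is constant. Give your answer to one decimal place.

Flow: 73 L/min ÷ 60 = 1.2167 L/s.
PIP = Vt/C + R·V̇ + PEEP (constant-flow equation of motion).
Only the elastic term changes: ΔPIP = ΔVt / C = (570 − 520) / 40.0 = 1.25 cmH2O.
Original PIP = 520/40.0 + 18.1×1.2167 + 5 = 40.022 cmH2O; new PIP = 40.022 + (1.25) = 41.272 cmH2O.

41.3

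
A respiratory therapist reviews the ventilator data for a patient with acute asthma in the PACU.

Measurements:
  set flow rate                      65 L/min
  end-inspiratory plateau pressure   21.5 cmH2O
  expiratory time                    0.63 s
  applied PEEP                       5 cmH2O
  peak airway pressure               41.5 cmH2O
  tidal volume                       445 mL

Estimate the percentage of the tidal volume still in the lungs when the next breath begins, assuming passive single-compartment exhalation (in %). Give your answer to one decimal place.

28.2

Flow: 65 L/min ÷ 60 = 1.0833 L/s.
R = (PIP − Pplat)/V̇ = (41.5 − 21.5) / 1.0833 = 20.0/1.0833 = 18.462 cmH2O·s/L.
C = Vt/(Pplat − PEEP) = 445.0 / (21.5 − 5) = 445.0/16.5 = 26.97 mL/cmH2O.
τ = R × C = 18.462 × 0.02697 L/cmH2O = 0.4979 s.
Fraction remaining at end-expiration = e^(−Te/τ) = e^(−0.63/0.4979) = 0.2822 → 28.22%.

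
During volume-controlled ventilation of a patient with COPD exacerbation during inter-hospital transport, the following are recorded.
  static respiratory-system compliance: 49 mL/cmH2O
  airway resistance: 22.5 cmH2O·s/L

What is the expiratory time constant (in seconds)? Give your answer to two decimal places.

τ = R × C = 22.5 × 49 mL/cmH2O = 22.5 × 0.049 L/cmH2O = 1.103 s.

1.10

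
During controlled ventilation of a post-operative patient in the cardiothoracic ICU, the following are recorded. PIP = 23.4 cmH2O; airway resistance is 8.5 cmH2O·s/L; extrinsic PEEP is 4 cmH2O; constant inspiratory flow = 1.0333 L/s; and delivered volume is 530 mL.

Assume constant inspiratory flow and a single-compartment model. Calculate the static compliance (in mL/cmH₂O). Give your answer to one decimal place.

Equation of motion (constant flow): PIP = Vt/C + R·V̇ + PEEP.
Vt/C = PIP − R·V̇ − PEEP = 23.4 − 8.5×1.0333 − 4 = 23.4 − 8.783 − 4 = 10.617 cmH2O.
C = Vt / 10.617 = 530 / 10.617 = 49.92 mL/cmH2O.

49.9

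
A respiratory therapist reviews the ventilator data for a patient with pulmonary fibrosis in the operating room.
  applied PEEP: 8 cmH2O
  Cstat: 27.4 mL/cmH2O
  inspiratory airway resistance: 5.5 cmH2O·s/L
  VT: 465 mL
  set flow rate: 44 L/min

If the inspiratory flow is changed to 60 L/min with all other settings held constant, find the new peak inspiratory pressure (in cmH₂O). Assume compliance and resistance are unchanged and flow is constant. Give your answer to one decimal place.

30.5

Flow: 44 L/min ÷ 60 = 0.7333 L/s.
New flow: 60 L/min ÷ 60 = 1 L/s.
PIP = Vt/C + R·V̇ + PEEP (constant-flow equation of motion).
Only the resistive term changes: ΔPIP = R × ΔV̇ = 5.5 × (1 − 0.7333) = 5.5 × 0.2667 = 1.467 cmH2O.
Original PIP = 465/27.4 + 5.5×0.7333 + 8 = 29.004 cmH2O; new PIP = 29.004 + (1.467) = 30.471 cmH2O.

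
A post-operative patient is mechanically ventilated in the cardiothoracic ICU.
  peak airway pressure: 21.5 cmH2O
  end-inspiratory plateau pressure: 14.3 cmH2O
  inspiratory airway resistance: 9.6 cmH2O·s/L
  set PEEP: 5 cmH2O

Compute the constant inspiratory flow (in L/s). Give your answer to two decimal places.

0.75

flow = (PIP − Pplat) / Raw = 7.2 / 9.6 = 0.75 L/s.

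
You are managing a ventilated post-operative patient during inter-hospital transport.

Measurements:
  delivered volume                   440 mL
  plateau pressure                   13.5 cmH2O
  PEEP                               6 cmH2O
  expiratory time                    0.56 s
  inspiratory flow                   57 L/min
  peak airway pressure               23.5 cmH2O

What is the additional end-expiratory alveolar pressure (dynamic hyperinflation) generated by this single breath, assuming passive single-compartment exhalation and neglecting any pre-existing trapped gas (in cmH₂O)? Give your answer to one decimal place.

Flow: 57 L/min ÷ 60 = 0.95 L/s.
R = (PIP − Pplat)/V̇ = (23.5 − 13.5) / 0.95 = 10.0/0.95 = 10.526 cmH2O·s/L.
C = Vt/(Pplat − PEEP) = 440.0 / (13.5 − 6) = 440.0/7.5 = 58.667 mL/cmH2O.
τ = R × C = 10.526 × 0.05867 L/cmH2O = 0.6176 s.
Fraction remaining = e^(−Te/τ) = e^(−0.56/0.6176) = 0.4038; trapped volume = 440.0 × 0.4038 = 177.67 mL.
Additional alveolar pressure from trapping ≈ V_trapped / C = 177.67 / 58.667 = 3.028 cmH2O.

3.0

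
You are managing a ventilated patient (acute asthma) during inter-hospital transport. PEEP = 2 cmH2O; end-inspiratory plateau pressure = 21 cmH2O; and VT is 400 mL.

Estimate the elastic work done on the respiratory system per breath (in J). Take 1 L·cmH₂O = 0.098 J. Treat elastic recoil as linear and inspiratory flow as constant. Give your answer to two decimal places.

0.37

Elastic work ≈ ½ × (Pplat − PEEP) × Vt = 0.5 × (21 − 2) × 0.400 L = 0.5 × 19.0 × 0.400 = 3.8 L·cmH2O.
× 0.098 J/(L·cmH2O) → 0.3724 J.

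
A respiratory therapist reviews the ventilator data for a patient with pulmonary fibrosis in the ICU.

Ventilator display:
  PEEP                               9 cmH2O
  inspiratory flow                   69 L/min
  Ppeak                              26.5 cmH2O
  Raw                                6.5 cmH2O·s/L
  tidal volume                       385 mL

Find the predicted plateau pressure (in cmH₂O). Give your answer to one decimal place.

19.0

Flow: 69 L/min ÷ 60 = 1.15 L/s.
Pplat = PIP − Raw × flow = 26.5 − 6.5 × 1.15 = 26.5 − 7.475 = 19.025 cmH2O.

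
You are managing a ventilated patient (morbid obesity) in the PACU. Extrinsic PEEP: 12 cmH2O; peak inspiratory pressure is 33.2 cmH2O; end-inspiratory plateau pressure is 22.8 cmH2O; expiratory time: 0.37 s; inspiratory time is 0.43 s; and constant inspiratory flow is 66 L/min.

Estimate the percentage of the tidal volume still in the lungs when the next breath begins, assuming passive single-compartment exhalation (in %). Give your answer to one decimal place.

40.9

Flow: 66 L/min ÷ 60 = 1.1 L/s.
Vt = flow × Ti = 1.1 L/s × 0.43 s × 1000 mL/L = 473.0 mL.
R = (PIP − Pplat)/V̇ = (33.2 − 22.8) / 1.1 = 10.4/1.1 = 9.455 cmH2O·s/L.
C = Vt/(Pplat − PEEP) = 473.0 / (22.8 − 12) = 473.0/10.8 = 43.796 mL/cmH2O.
τ = R × C = 9.455 × 0.0438 L/cmH2O = 0.4141 s.
Fraction remaining at end-expiration = e^(−Te/τ) = e^(−0.37/0.4141) = 0.4092 → 40.92%.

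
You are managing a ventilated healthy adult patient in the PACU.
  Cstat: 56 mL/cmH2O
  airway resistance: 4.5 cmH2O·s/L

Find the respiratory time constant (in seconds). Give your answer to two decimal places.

0.25

τ = R × C = 4.5 × 56 mL/cmH2O = 4.5 × 0.056 L/cmH2O = 0.252 s.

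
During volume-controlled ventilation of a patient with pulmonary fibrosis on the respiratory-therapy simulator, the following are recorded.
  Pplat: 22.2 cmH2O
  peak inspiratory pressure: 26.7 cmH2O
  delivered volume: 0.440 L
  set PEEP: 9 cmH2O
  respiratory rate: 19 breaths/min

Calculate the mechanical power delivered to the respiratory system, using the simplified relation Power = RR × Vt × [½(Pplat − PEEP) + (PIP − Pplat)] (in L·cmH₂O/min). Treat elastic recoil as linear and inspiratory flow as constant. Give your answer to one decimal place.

92.8

Per-breath work = Vt × [½(Pplat−PEEP) + (PIP−Pplat)] = 0.440 × [0.5×13.2 + 4.5] = 0.440 × 11.1 = 4.884 L·cmH2O.
Power = 19 × 4.884 = 92.796 L·cmH2O/min.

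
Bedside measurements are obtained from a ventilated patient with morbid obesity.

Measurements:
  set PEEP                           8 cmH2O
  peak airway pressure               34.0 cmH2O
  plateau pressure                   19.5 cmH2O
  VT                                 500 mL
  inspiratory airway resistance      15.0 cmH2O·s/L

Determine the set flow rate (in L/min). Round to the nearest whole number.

flow = (PIP − Pplat) / Raw = (34.0 − 19.5) / 15.0 = 0.9667 L/s × 60 = 58.002 L/min.

58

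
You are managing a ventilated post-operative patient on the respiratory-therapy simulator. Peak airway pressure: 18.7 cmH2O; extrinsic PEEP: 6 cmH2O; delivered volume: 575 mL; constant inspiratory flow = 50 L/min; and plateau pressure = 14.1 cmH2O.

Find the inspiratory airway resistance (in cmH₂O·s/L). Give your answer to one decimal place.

Flow: 50 L/min ÷ 60 = 0.8333 L/s.
Raw = (PIP − Pplat) / flow = (18.7 − 14.1) / 0.8333 = 4.6 / 0.8333 = 5.52 cmH2O·s/L.

5.5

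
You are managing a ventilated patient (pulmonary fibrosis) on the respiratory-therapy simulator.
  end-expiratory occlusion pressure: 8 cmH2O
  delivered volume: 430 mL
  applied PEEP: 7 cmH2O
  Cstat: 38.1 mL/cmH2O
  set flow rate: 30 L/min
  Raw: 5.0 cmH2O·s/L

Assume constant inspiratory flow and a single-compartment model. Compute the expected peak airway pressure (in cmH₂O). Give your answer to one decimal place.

21.8

Flow: 30 L/min ÷ 60 = 0.5 L/s.
Total PEEP = 8 cmH2O (set 7 + intrinsic 1); this is the baseline alveolar pressure.
Equation of motion (constant flow): PIP = Vt/C + R·V̇ + PEEP.
PIP = 430/38.1 + 5.0×0.5 + 8 = 11.286 + 2.5 + 8 = 21.786 cmH2O.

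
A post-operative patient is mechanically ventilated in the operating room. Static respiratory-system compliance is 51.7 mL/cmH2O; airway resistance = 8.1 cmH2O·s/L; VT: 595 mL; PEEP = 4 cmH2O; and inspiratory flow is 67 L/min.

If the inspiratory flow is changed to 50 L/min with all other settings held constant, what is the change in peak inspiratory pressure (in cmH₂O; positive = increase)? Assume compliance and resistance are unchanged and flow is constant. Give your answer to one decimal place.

-2.3

Flow: 67 L/min ÷ 60 = 1.1167 L/s.
New flow: 50 L/min ÷ 60 = 0.8333 L/s.
PIP = Vt/C + R·V̇ + PEEP (constant-flow equation of motion).
Only the resistive term changes: ΔPIP = R × ΔV̇ = 8.1 × (0.8333 − 1.1167) = 8.1 × -0.2834 = -2.296 cmH2O.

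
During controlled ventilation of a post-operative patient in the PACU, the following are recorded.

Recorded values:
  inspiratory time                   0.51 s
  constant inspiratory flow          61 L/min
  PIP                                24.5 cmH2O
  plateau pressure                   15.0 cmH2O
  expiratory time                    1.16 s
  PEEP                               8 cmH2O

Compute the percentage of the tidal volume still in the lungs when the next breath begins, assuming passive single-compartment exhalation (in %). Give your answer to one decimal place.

Flow: 61 L/min ÷ 60 = 1.0167 L/s.
Vt = flow × Ti = 1.0167 L/s × 0.51 s × 1000 mL/L = 518.52 mL.
R = (PIP − Pplat)/V̇ = (24.5 − 15.0) / 1.0167 = 9.5/1.0167 = 9.344 cmH2O·s/L.
C = Vt/(Pplat − PEEP) = 518.52 / (15.0 − 8) = 518.52/7.0 = 74.074 mL/cmH2O.
τ = R × C = 9.344 × 0.07407 L/cmH2O = 0.6921 s.
Fraction remaining at end-expiration = e^(−Te/τ) = e^(−1.16/0.6921) = 0.1871 → 18.71%.

18.7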